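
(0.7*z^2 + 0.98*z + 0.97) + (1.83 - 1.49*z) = 0.7*z^2 - 0.51*z + 2.8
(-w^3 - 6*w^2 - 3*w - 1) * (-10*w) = 10*w^4 + 60*w^3 + 30*w^2 + 10*w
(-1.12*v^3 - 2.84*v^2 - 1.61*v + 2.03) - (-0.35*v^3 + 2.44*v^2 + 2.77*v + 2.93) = -0.77*v^3 - 5.28*v^2 - 4.38*v - 0.9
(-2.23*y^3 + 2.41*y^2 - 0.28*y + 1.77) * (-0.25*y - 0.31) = 0.5575*y^4 + 0.0888*y^3 - 0.6771*y^2 - 0.3557*y - 0.5487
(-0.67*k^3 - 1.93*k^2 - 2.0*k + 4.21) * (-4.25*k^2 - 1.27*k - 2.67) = 2.8475*k^5 + 9.0534*k^4 + 12.74*k^3 - 10.1994*k^2 - 0.00670000000000037*k - 11.2407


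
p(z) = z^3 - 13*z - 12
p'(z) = 3*z^2 - 13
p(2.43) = -29.24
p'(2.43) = 4.71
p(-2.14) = 6.02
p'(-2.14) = 0.74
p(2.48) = -28.99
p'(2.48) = 5.45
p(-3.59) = -11.60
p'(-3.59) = 25.66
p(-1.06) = 0.59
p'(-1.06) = -9.63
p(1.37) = -27.24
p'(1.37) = -7.37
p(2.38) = -29.46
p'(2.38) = 3.99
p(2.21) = -29.94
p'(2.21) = 1.65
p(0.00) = -12.00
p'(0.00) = -13.00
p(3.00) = -24.00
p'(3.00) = 14.00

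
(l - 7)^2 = l^2 - 14*l + 49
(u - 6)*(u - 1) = u^2 - 7*u + 6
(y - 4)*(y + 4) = y^2 - 16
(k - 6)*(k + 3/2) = k^2 - 9*k/2 - 9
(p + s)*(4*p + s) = 4*p^2 + 5*p*s + s^2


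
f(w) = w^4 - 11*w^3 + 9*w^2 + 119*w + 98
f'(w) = 4*w^3 - 33*w^2 + 18*w + 119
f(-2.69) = 109.49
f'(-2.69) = -246.07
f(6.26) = 32.84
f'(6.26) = -80.25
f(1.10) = 226.61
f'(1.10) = 104.19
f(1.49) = 263.83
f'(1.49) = 85.79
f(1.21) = 237.82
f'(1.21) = 99.55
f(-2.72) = 117.00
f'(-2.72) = -254.60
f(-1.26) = -13.13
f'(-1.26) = 35.93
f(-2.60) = 88.47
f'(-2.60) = -221.18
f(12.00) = 4550.00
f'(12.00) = 2495.00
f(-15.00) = 88088.00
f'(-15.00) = -21076.00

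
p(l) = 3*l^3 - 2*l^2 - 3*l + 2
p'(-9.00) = 762.00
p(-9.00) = -2320.00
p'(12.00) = 1245.00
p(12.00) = 4862.00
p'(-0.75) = 5.06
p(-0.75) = 1.86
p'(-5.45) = 286.12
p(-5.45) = -526.69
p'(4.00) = 125.00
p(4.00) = 150.00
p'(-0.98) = 9.56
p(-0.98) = 0.20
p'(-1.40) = 20.24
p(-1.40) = -5.95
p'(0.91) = 0.81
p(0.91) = -0.13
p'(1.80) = 18.96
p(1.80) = 7.62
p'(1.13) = 3.97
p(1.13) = 0.38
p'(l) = 9*l^2 - 4*l - 3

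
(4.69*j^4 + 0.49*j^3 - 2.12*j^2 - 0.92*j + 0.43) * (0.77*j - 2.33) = 3.6113*j^5 - 10.5504*j^4 - 2.7741*j^3 + 4.2312*j^2 + 2.4747*j - 1.0019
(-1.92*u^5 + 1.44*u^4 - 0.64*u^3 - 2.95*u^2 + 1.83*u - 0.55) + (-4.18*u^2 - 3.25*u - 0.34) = -1.92*u^5 + 1.44*u^4 - 0.64*u^3 - 7.13*u^2 - 1.42*u - 0.89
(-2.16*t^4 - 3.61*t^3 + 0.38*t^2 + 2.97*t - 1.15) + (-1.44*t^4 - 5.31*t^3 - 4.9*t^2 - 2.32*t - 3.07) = -3.6*t^4 - 8.92*t^3 - 4.52*t^2 + 0.65*t - 4.22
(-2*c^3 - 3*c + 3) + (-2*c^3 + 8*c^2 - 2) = -4*c^3 + 8*c^2 - 3*c + 1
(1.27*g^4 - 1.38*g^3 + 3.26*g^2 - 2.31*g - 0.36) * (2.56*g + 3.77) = 3.2512*g^5 + 1.2551*g^4 + 3.143*g^3 + 6.3766*g^2 - 9.6303*g - 1.3572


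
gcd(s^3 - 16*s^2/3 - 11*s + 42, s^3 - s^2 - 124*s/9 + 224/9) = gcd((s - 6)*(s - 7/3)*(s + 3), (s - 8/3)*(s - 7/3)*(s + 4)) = s - 7/3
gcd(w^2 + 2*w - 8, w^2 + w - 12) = w + 4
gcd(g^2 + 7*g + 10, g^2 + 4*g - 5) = g + 5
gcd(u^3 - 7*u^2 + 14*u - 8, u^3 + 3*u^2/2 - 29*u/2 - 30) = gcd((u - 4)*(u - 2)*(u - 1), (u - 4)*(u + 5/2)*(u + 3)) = u - 4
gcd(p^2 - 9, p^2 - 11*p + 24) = p - 3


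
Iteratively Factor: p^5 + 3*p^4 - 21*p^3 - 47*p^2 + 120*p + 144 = (p + 1)*(p^4 + 2*p^3 - 23*p^2 - 24*p + 144) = (p - 3)*(p + 1)*(p^3 + 5*p^2 - 8*p - 48) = (p - 3)*(p + 1)*(p + 4)*(p^2 + p - 12) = (p - 3)^2*(p + 1)*(p + 4)*(p + 4)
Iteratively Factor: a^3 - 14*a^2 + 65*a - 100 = (a - 5)*(a^2 - 9*a + 20) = (a - 5)*(a - 4)*(a - 5)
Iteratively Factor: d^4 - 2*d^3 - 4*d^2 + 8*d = (d)*(d^3 - 2*d^2 - 4*d + 8) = d*(d - 2)*(d^2 - 4) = d*(d - 2)^2*(d + 2)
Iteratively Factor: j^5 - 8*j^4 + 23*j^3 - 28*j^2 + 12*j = (j - 2)*(j^4 - 6*j^3 + 11*j^2 - 6*j) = (j - 2)*(j - 1)*(j^3 - 5*j^2 + 6*j) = (j - 3)*(j - 2)*(j - 1)*(j^2 - 2*j) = j*(j - 3)*(j - 2)*(j - 1)*(j - 2)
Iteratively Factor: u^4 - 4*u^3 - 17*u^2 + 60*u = (u)*(u^3 - 4*u^2 - 17*u + 60) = u*(u + 4)*(u^2 - 8*u + 15) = u*(u - 3)*(u + 4)*(u - 5)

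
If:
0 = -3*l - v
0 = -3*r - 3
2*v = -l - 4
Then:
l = 4/5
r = -1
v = -12/5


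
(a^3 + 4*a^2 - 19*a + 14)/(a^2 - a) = a + 5 - 14/a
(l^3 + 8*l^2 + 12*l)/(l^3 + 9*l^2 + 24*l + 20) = l*(l + 6)/(l^2 + 7*l + 10)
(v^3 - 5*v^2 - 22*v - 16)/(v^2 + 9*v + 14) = (v^2 - 7*v - 8)/(v + 7)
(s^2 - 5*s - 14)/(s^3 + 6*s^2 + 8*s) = (s - 7)/(s*(s + 4))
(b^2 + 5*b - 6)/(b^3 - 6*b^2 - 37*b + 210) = (b - 1)/(b^2 - 12*b + 35)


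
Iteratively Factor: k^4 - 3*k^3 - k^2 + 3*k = (k - 3)*(k^3 - k) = (k - 3)*(k - 1)*(k^2 + k) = (k - 3)*(k - 1)*(k + 1)*(k)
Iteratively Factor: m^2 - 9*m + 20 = (m - 5)*(m - 4)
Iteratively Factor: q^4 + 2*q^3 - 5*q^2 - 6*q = (q + 3)*(q^3 - q^2 - 2*q) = q*(q + 3)*(q^2 - q - 2) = q*(q - 2)*(q + 3)*(q + 1)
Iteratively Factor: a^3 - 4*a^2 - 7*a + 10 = (a + 2)*(a^2 - 6*a + 5) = (a - 1)*(a + 2)*(a - 5)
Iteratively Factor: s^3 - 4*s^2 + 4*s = (s - 2)*(s^2 - 2*s) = s*(s - 2)*(s - 2)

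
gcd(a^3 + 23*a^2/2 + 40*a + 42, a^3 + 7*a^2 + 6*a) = a + 6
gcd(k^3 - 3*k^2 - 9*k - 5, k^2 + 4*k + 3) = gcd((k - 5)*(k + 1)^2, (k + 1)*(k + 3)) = k + 1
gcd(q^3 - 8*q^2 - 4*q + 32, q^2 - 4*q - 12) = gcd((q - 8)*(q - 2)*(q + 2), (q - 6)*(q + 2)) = q + 2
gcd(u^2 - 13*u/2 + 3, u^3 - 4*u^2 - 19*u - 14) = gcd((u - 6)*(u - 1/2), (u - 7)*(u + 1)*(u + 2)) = 1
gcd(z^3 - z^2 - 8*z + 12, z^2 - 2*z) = z - 2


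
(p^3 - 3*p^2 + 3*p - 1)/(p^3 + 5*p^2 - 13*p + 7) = (p - 1)/(p + 7)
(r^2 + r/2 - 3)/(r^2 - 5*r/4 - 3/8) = 4*(r + 2)/(4*r + 1)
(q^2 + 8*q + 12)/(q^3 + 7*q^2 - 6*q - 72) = (q + 2)/(q^2 + q - 12)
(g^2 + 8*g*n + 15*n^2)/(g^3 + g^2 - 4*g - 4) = (g^2 + 8*g*n + 15*n^2)/(g^3 + g^2 - 4*g - 4)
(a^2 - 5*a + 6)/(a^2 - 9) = (a - 2)/(a + 3)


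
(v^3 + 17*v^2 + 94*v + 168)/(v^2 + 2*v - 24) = (v^2 + 11*v + 28)/(v - 4)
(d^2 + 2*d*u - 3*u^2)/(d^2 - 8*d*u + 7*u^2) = (-d - 3*u)/(-d + 7*u)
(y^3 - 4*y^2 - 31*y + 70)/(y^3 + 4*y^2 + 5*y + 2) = (y^3 - 4*y^2 - 31*y + 70)/(y^3 + 4*y^2 + 5*y + 2)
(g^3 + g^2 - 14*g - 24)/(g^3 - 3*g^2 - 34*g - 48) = (g - 4)/(g - 8)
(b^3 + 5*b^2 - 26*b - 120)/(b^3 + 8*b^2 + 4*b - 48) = (b - 5)/(b - 2)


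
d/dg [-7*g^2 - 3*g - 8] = -14*g - 3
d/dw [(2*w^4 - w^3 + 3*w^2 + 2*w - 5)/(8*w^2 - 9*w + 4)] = (32*w^5 - 62*w^4 + 50*w^3 - 55*w^2 + 104*w - 37)/(64*w^4 - 144*w^3 + 145*w^2 - 72*w + 16)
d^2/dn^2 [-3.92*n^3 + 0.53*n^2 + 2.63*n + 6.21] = 1.06 - 23.52*n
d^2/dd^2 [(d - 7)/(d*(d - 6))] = 2*(d^3 - 21*d^2 + 126*d - 252)/(d^3*(d^3 - 18*d^2 + 108*d - 216))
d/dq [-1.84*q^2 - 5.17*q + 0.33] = -3.68*q - 5.17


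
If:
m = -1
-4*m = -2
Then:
No Solution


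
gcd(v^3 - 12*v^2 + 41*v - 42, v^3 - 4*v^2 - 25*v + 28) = v - 7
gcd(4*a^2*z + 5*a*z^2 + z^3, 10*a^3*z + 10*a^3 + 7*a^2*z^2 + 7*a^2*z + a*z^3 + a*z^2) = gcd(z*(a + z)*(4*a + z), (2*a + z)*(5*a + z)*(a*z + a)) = 1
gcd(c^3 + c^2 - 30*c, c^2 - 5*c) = c^2 - 5*c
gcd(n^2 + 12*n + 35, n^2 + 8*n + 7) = n + 7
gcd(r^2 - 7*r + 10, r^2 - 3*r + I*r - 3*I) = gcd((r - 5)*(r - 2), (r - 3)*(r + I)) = 1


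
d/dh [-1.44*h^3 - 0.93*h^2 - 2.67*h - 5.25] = -4.32*h^2 - 1.86*h - 2.67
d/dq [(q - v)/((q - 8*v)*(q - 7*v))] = ((-q + v)*(q - 8*v) + (-q + v)*(q - 7*v) + (q - 8*v)*(q - 7*v))/((q - 8*v)^2*(q - 7*v)^2)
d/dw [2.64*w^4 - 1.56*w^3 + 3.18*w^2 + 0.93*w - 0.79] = 10.56*w^3 - 4.68*w^2 + 6.36*w + 0.93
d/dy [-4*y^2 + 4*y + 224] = 4 - 8*y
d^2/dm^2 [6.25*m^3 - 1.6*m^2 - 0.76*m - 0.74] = 37.5*m - 3.2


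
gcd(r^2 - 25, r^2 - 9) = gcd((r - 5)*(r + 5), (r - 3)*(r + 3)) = 1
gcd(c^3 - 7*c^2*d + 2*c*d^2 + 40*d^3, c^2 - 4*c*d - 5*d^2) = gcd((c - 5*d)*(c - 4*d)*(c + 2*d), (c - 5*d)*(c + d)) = c - 5*d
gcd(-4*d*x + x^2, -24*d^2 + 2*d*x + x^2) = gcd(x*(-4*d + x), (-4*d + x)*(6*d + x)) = -4*d + x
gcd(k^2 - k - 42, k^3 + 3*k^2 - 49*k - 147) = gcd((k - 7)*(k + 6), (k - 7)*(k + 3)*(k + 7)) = k - 7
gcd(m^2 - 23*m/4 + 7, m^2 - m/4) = 1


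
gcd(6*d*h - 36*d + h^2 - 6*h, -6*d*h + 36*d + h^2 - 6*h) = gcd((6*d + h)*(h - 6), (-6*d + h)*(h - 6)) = h - 6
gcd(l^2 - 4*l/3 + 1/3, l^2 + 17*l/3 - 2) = l - 1/3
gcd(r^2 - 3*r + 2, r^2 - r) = r - 1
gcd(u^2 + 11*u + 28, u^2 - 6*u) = 1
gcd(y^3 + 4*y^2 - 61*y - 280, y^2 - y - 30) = y + 5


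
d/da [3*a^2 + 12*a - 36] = 6*a + 12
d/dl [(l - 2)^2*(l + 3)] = (l - 2)*(3*l + 4)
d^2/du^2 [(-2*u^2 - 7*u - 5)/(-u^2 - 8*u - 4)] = 18*(-u^3 - u^2 + 4*u + 12)/(u^6 + 24*u^5 + 204*u^4 + 704*u^3 + 816*u^2 + 384*u + 64)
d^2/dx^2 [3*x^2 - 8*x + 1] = 6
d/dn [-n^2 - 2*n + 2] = -2*n - 2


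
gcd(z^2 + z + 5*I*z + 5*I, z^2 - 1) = z + 1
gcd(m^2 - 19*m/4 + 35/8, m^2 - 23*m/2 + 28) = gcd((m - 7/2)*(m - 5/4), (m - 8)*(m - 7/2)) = m - 7/2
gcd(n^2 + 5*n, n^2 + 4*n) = n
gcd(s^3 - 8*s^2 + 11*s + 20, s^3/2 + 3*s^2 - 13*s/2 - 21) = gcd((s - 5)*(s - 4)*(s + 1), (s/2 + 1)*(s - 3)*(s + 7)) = 1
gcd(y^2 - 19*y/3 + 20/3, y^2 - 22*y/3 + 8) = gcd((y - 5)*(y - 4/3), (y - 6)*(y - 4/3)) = y - 4/3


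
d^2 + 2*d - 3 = (d - 1)*(d + 3)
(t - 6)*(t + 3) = t^2 - 3*t - 18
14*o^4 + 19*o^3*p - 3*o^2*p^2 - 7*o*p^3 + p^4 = (-7*o + p)*(-2*o + p)*(o + p)^2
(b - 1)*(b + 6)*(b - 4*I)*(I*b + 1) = I*b^4 + 5*b^3 + 5*I*b^3 + 25*b^2 - 10*I*b^2 - 30*b - 20*I*b + 24*I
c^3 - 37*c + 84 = (c - 4)*(c - 3)*(c + 7)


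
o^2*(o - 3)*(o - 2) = o^4 - 5*o^3 + 6*o^2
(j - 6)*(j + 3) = j^2 - 3*j - 18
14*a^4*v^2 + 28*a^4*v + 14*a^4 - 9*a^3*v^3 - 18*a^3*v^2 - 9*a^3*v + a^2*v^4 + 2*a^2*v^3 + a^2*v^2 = (-7*a + v)*(-2*a + v)*(a*v + a)^2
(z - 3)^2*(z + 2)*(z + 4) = z^4 - 19*z^2 + 6*z + 72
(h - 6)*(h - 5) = h^2 - 11*h + 30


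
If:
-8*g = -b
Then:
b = 8*g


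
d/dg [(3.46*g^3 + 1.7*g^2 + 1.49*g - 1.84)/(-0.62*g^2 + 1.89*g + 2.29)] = (-2.1452*g^4 + 13.0788*g^3 + 27.907*g^2 + 5.5044*g + 6.8897)/(0.3844*g^4 - 2.3436*g^3 + 0.7325*g^2 + 8.6562*g + 5.2441)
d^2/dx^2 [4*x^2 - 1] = 8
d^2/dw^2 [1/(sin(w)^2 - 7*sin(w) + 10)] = (-4*sin(w)^4 + 21*sin(w)^3 - 3*sin(w)^2 - 112*sin(w) + 78)/(sin(w)^2 - 7*sin(w) + 10)^3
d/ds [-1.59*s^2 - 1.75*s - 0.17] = -3.18*s - 1.75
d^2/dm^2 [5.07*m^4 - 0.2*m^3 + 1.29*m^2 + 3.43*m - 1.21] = 60.84*m^2 - 1.2*m + 2.58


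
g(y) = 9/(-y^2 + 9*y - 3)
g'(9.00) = 9.00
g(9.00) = -3.00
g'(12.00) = 0.09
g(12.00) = -0.23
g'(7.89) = 1.84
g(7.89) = 1.56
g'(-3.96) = -0.05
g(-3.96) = -0.17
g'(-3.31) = -0.07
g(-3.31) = -0.21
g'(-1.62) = -0.27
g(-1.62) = -0.45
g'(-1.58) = -0.28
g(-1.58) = -0.46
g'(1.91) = -0.42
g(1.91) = 0.85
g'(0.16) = -31.07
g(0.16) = -5.68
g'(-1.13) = -0.49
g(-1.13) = -0.62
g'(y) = 9*(2*y - 9)/(-y^2 + 9*y - 3)^2 = 9*(2*y - 9)/(y^2 - 9*y + 3)^2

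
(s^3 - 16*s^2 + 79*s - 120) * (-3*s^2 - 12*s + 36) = -3*s^5 + 36*s^4 - 9*s^3 - 1164*s^2 + 4284*s - 4320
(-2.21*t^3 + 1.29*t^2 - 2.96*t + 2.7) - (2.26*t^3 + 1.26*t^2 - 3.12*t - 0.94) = -4.47*t^3 + 0.03*t^2 + 0.16*t + 3.64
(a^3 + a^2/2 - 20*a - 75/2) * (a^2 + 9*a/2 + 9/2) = a^5 + 5*a^4 - 53*a^3/4 - 501*a^2/4 - 1035*a/4 - 675/4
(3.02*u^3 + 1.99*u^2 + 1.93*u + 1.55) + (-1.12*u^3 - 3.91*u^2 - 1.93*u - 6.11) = 1.9*u^3 - 1.92*u^2 - 4.56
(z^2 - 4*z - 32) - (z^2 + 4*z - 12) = -8*z - 20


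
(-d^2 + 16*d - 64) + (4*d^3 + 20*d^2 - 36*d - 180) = 4*d^3 + 19*d^2 - 20*d - 244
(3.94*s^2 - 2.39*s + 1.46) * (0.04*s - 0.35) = 0.1576*s^3 - 1.4746*s^2 + 0.8949*s - 0.511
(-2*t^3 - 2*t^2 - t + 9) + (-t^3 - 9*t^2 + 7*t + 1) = -3*t^3 - 11*t^2 + 6*t + 10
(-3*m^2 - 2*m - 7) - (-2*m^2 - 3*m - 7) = -m^2 + m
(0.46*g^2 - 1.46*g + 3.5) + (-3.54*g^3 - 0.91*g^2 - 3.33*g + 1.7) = -3.54*g^3 - 0.45*g^2 - 4.79*g + 5.2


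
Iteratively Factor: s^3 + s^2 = (s)*(s^2 + s) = s^2*(s + 1)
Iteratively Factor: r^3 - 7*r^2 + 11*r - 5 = (r - 1)*(r^2 - 6*r + 5) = (r - 5)*(r - 1)*(r - 1)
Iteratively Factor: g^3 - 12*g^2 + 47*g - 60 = (g - 4)*(g^2 - 8*g + 15) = (g - 5)*(g - 4)*(g - 3)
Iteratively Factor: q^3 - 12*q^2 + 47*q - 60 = (q - 5)*(q^2 - 7*q + 12) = (q - 5)*(q - 4)*(q - 3)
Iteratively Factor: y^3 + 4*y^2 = (y + 4)*(y^2) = y*(y + 4)*(y)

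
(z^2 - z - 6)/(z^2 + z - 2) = (z - 3)/(z - 1)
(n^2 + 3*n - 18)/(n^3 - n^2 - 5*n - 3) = (n + 6)/(n^2 + 2*n + 1)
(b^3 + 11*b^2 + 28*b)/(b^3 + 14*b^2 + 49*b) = (b + 4)/(b + 7)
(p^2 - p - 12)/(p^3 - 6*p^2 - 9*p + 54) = (p - 4)/(p^2 - 9*p + 18)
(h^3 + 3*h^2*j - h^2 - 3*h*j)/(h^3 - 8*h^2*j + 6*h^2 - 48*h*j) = (h^2 + 3*h*j - h - 3*j)/(h^2 - 8*h*j + 6*h - 48*j)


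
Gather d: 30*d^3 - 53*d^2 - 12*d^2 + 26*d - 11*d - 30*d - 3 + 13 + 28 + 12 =30*d^3 - 65*d^2 - 15*d + 50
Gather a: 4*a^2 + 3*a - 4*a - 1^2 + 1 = 4*a^2 - a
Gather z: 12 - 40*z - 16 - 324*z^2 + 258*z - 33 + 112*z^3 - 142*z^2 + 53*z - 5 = 112*z^3 - 466*z^2 + 271*z - 42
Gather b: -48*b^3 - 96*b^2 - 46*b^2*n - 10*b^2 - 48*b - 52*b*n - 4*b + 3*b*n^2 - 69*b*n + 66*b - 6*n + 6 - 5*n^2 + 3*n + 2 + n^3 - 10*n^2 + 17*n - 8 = -48*b^3 + b^2*(-46*n - 106) + b*(3*n^2 - 121*n + 14) + n^3 - 15*n^2 + 14*n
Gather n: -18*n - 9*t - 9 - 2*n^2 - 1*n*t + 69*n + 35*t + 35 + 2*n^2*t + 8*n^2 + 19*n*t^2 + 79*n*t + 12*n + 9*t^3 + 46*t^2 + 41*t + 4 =n^2*(2*t + 6) + n*(19*t^2 + 78*t + 63) + 9*t^3 + 46*t^2 + 67*t + 30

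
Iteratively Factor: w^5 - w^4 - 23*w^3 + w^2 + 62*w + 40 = (w + 4)*(w^4 - 5*w^3 - 3*w^2 + 13*w + 10) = (w - 5)*(w + 4)*(w^3 - 3*w - 2) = (w - 5)*(w - 2)*(w + 4)*(w^2 + 2*w + 1) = (w - 5)*(w - 2)*(w + 1)*(w + 4)*(w + 1)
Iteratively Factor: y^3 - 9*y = (y - 3)*(y^2 + 3*y) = (y - 3)*(y + 3)*(y)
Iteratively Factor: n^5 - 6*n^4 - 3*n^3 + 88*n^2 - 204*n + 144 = (n - 3)*(n^4 - 3*n^3 - 12*n^2 + 52*n - 48) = (n - 3)*(n - 2)*(n^3 - n^2 - 14*n + 24) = (n - 3)^2*(n - 2)*(n^2 + 2*n - 8) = (n - 3)^2*(n - 2)^2*(n + 4)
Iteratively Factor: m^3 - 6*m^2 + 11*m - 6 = (m - 3)*(m^2 - 3*m + 2) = (m - 3)*(m - 1)*(m - 2)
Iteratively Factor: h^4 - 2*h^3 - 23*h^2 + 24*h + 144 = (h + 3)*(h^3 - 5*h^2 - 8*h + 48) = (h + 3)^2*(h^2 - 8*h + 16) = (h - 4)*(h + 3)^2*(h - 4)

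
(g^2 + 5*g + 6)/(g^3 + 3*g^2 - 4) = (g + 3)/(g^2 + g - 2)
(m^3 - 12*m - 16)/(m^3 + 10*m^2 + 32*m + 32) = (m^2 - 2*m - 8)/(m^2 + 8*m + 16)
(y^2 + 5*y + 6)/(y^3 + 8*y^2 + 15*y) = (y + 2)/(y*(y + 5))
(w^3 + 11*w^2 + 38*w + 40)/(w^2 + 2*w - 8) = (w^2 + 7*w + 10)/(w - 2)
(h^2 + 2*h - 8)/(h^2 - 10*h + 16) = (h + 4)/(h - 8)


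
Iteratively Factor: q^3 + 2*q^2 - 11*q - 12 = (q - 3)*(q^2 + 5*q + 4) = (q - 3)*(q + 4)*(q + 1)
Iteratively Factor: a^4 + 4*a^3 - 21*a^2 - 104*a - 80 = (a + 4)*(a^3 - 21*a - 20) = (a - 5)*(a + 4)*(a^2 + 5*a + 4) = (a - 5)*(a + 1)*(a + 4)*(a + 4)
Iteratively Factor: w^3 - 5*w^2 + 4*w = (w - 4)*(w^2 - w) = w*(w - 4)*(w - 1)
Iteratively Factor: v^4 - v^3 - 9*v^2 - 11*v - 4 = (v + 1)*(v^3 - 2*v^2 - 7*v - 4) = (v + 1)^2*(v^2 - 3*v - 4) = (v + 1)^3*(v - 4)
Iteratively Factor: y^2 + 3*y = (y)*(y + 3)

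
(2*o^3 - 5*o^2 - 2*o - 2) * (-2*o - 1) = -4*o^4 + 8*o^3 + 9*o^2 + 6*o + 2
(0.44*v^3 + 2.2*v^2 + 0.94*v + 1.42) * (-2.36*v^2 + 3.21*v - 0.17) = -1.0384*v^5 - 3.7796*v^4 + 4.7688*v^3 - 0.7078*v^2 + 4.3984*v - 0.2414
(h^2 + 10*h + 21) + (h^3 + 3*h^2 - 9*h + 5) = h^3 + 4*h^2 + h + 26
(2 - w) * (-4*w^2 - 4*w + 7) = 4*w^3 - 4*w^2 - 15*w + 14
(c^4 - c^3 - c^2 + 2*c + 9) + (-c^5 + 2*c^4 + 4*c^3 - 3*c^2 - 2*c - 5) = -c^5 + 3*c^4 + 3*c^3 - 4*c^2 + 4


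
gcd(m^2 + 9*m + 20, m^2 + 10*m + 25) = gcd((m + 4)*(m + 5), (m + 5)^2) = m + 5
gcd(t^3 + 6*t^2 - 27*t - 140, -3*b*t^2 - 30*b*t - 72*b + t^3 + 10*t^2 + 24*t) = t + 4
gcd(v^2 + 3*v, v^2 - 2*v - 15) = v + 3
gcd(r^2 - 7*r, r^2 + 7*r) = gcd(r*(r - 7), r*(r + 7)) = r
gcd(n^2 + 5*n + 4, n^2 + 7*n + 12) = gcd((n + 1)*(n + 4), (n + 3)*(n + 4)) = n + 4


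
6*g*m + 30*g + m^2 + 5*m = (6*g + m)*(m + 5)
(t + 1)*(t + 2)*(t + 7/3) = t^3 + 16*t^2/3 + 9*t + 14/3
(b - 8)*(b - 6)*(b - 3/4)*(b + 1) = b^4 - 55*b^3/4 + 175*b^2/4 + 45*b/2 - 36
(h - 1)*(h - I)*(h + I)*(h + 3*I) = h^4 - h^3 + 3*I*h^3 + h^2 - 3*I*h^2 - h + 3*I*h - 3*I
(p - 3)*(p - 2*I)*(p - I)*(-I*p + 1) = -I*p^4 - 2*p^3 + 3*I*p^3 + 6*p^2 - I*p^2 - 2*p + 3*I*p + 6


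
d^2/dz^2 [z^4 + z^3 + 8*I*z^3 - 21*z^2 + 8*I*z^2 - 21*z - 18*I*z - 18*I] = 12*z^2 + z*(6 + 48*I) - 42 + 16*I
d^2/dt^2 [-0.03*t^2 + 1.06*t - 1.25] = -0.0600000000000000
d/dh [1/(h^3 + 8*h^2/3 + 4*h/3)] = 3*(-9*h^2 - 16*h - 4)/(h^2*(3*h^2 + 8*h + 4)^2)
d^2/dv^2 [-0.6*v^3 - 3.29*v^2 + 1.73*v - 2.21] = -3.6*v - 6.58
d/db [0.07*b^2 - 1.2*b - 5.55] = 0.14*b - 1.2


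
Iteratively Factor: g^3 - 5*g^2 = (g - 5)*(g^2) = g*(g - 5)*(g)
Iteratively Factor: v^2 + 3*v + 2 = (v + 2)*(v + 1)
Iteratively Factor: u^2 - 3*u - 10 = (u + 2)*(u - 5)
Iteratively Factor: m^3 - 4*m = (m + 2)*(m^2 - 2*m) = m*(m + 2)*(m - 2)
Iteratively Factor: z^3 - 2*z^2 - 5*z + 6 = (z - 1)*(z^2 - z - 6) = (z - 1)*(z + 2)*(z - 3)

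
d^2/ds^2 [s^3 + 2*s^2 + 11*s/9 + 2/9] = 6*s + 4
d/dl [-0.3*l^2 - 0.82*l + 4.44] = -0.6*l - 0.82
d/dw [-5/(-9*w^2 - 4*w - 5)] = 10*(-9*w - 2)/(9*w^2 + 4*w + 5)^2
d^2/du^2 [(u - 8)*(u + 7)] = 2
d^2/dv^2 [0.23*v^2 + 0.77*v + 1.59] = 0.460000000000000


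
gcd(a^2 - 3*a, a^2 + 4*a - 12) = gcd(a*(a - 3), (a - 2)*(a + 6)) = 1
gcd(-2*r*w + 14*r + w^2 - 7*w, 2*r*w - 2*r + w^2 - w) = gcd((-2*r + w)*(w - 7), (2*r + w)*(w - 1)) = 1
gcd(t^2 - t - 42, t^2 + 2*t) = 1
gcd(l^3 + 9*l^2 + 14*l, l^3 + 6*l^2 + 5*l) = l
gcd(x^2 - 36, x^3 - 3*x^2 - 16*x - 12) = x - 6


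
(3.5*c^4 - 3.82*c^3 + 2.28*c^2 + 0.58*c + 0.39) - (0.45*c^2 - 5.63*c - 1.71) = 3.5*c^4 - 3.82*c^3 + 1.83*c^2 + 6.21*c + 2.1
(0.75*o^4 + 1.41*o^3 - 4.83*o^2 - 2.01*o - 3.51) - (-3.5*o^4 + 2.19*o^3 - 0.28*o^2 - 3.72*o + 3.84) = 4.25*o^4 - 0.78*o^3 - 4.55*o^2 + 1.71*o - 7.35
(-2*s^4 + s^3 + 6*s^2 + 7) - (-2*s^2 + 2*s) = -2*s^4 + s^3 + 8*s^2 - 2*s + 7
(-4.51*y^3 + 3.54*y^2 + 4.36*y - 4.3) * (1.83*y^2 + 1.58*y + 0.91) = -8.2533*y^5 - 0.6476*y^4 + 9.4679*y^3 + 2.2412*y^2 - 2.8264*y - 3.913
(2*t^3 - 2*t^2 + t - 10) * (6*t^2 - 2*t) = 12*t^5 - 16*t^4 + 10*t^3 - 62*t^2 + 20*t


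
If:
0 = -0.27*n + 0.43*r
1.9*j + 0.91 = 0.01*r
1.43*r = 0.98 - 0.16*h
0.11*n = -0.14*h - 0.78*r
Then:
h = -19.76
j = -0.46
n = 4.61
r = 2.90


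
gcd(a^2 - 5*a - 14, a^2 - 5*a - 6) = 1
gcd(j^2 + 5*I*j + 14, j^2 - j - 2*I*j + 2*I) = j - 2*I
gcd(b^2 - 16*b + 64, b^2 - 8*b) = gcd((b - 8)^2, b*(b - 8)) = b - 8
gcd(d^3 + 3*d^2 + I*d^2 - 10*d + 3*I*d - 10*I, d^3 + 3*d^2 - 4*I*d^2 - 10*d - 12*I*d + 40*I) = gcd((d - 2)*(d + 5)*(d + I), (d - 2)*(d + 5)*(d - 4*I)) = d^2 + 3*d - 10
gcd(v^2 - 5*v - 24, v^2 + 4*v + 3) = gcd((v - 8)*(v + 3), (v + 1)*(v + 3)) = v + 3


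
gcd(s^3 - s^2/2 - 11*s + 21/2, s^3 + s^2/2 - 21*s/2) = s^2 + s/2 - 21/2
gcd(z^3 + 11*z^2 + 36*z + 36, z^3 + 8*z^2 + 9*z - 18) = z^2 + 9*z + 18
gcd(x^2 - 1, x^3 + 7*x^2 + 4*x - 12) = x - 1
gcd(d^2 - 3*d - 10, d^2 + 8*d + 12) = d + 2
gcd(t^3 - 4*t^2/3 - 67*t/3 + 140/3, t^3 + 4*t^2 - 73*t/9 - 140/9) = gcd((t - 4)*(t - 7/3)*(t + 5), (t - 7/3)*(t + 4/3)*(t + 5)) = t^2 + 8*t/3 - 35/3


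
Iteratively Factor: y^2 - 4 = (y - 2)*(y + 2)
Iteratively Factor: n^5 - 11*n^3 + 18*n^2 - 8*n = (n)*(n^4 - 11*n^2 + 18*n - 8) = n*(n - 1)*(n^3 + n^2 - 10*n + 8) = n*(n - 1)^2*(n^2 + 2*n - 8) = n*(n - 2)*(n - 1)^2*(n + 4)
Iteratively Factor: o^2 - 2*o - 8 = (o + 2)*(o - 4)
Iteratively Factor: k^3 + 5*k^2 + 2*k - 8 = (k - 1)*(k^2 + 6*k + 8) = (k - 1)*(k + 4)*(k + 2)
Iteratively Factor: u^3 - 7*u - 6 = (u + 1)*(u^2 - u - 6) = (u + 1)*(u + 2)*(u - 3)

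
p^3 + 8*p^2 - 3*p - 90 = (p - 3)*(p + 5)*(p + 6)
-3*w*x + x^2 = x*(-3*w + x)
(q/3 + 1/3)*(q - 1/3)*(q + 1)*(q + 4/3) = q^4/3 + q^3 + 23*q^2/27 + q/27 - 4/27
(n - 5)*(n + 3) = n^2 - 2*n - 15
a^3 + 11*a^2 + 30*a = a*(a + 5)*(a + 6)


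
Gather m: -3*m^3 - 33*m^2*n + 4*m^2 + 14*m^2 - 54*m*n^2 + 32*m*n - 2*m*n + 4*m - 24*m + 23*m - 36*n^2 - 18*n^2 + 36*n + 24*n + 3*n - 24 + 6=-3*m^3 + m^2*(18 - 33*n) + m*(-54*n^2 + 30*n + 3) - 54*n^2 + 63*n - 18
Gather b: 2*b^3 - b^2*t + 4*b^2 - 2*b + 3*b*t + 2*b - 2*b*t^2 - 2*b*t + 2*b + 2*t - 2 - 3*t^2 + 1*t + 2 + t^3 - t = 2*b^3 + b^2*(4 - t) + b*(-2*t^2 + t + 2) + t^3 - 3*t^2 + 2*t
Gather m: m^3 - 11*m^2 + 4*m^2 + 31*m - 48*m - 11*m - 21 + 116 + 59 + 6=m^3 - 7*m^2 - 28*m + 160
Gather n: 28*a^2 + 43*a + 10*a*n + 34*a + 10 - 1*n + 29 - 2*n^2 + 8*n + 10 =28*a^2 + 77*a - 2*n^2 + n*(10*a + 7) + 49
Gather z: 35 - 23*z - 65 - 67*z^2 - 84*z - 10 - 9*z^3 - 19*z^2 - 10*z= -9*z^3 - 86*z^2 - 117*z - 40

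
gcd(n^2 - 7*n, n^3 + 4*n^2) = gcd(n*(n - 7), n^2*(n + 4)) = n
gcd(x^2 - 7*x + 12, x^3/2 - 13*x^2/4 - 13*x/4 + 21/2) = 1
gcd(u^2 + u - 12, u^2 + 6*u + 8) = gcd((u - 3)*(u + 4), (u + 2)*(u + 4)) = u + 4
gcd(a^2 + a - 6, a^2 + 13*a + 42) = 1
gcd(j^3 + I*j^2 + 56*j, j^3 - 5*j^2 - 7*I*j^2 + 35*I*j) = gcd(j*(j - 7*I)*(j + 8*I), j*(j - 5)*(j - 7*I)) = j^2 - 7*I*j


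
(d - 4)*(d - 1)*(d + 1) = d^3 - 4*d^2 - d + 4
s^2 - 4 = (s - 2)*(s + 2)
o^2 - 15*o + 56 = (o - 8)*(o - 7)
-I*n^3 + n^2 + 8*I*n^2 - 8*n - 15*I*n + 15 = (n - 5)*(n - 3)*(-I*n + 1)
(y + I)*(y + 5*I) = y^2 + 6*I*y - 5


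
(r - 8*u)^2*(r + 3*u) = r^3 - 13*r^2*u + 16*r*u^2 + 192*u^3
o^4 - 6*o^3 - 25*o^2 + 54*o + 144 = (o - 8)*(o - 3)*(o + 2)*(o + 3)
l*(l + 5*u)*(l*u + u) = l^3*u + 5*l^2*u^2 + l^2*u + 5*l*u^2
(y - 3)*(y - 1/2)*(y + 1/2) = y^3 - 3*y^2 - y/4 + 3/4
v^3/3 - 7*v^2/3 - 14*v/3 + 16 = (v/3 + 1)*(v - 8)*(v - 2)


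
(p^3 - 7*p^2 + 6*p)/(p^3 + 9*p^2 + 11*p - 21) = p*(p - 6)/(p^2 + 10*p + 21)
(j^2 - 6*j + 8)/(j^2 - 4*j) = (j - 2)/j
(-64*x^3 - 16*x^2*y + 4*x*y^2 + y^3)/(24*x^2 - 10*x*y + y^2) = (-16*x^2 - 8*x*y - y^2)/(6*x - y)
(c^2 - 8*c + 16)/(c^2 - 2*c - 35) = (-c^2 + 8*c - 16)/(-c^2 + 2*c + 35)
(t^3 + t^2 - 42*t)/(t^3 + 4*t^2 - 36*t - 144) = t*(t + 7)/(t^2 + 10*t + 24)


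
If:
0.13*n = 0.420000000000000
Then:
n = 3.23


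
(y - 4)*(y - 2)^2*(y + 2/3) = y^4 - 22*y^3/3 + 44*y^2/3 - 8*y/3 - 32/3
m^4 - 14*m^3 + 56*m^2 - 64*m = m*(m - 8)*(m - 4)*(m - 2)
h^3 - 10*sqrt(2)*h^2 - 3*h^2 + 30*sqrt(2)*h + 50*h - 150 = (h - 3)*(h - 5*sqrt(2))^2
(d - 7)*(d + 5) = d^2 - 2*d - 35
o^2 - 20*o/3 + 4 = (o - 6)*(o - 2/3)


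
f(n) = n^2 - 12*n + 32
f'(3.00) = -6.00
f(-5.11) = 119.43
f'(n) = 2*n - 12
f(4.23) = -0.87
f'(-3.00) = -18.00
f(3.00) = 5.00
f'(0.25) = -11.50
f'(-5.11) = -22.22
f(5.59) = -3.83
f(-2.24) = 63.90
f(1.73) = 14.23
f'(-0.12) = -12.24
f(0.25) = 29.06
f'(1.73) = -8.54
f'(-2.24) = -16.48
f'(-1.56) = -15.12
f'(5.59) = -0.82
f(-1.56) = 53.15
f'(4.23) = -3.54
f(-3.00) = 77.00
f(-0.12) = 33.45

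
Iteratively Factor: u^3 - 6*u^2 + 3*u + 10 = (u - 2)*(u^2 - 4*u - 5) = (u - 5)*(u - 2)*(u + 1)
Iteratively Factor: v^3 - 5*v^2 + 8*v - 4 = (v - 2)*(v^2 - 3*v + 2) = (v - 2)^2*(v - 1)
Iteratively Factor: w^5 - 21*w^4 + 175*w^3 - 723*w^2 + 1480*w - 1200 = (w - 4)*(w^4 - 17*w^3 + 107*w^2 - 295*w + 300) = (w - 4)^2*(w^3 - 13*w^2 + 55*w - 75) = (w - 4)^2*(w - 3)*(w^2 - 10*w + 25) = (w - 5)*(w - 4)^2*(w - 3)*(w - 5)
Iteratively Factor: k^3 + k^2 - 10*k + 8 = (k - 2)*(k^2 + 3*k - 4) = (k - 2)*(k + 4)*(k - 1)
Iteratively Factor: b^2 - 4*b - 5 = (b + 1)*(b - 5)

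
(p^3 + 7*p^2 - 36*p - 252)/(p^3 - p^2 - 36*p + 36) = (p + 7)/(p - 1)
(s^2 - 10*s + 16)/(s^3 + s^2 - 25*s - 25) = (s^2 - 10*s + 16)/(s^3 + s^2 - 25*s - 25)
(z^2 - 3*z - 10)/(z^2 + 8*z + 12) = (z - 5)/(z + 6)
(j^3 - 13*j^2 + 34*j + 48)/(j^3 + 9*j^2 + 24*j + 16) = (j^2 - 14*j + 48)/(j^2 + 8*j + 16)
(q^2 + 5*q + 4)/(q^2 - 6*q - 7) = (q + 4)/(q - 7)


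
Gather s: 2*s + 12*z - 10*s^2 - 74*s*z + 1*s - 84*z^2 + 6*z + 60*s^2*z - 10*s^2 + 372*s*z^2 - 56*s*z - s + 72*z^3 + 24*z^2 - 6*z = s^2*(60*z - 20) + s*(372*z^2 - 130*z + 2) + 72*z^3 - 60*z^2 + 12*z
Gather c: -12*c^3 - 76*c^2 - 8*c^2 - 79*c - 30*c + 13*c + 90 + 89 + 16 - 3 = -12*c^3 - 84*c^2 - 96*c + 192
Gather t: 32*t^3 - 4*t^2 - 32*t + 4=32*t^3 - 4*t^2 - 32*t + 4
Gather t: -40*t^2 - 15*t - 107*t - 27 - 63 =-40*t^2 - 122*t - 90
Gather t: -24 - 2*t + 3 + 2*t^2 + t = 2*t^2 - t - 21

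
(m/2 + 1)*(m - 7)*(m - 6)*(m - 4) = m^4/2 - 15*m^3/2 + 30*m^2 + 10*m - 168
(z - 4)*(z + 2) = z^2 - 2*z - 8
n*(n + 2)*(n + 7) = n^3 + 9*n^2 + 14*n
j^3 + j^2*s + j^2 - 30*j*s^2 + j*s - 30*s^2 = (j + 1)*(j - 5*s)*(j + 6*s)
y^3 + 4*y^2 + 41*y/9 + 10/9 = (y + 1/3)*(y + 5/3)*(y + 2)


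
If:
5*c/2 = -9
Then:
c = -18/5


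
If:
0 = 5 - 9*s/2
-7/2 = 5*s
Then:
No Solution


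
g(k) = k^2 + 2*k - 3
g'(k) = 2*k + 2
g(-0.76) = -3.94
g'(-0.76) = 0.48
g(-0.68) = -3.90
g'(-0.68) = 0.64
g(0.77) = -0.87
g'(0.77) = 3.54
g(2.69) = 9.62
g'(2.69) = 7.38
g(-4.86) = 10.90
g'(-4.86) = -7.72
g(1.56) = 2.55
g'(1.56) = 5.12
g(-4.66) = 9.40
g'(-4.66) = -7.32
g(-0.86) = -3.98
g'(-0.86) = 0.28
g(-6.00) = 21.00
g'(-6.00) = -10.00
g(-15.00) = 192.00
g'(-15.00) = -28.00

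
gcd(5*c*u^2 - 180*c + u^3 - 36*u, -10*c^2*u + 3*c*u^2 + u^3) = 5*c + u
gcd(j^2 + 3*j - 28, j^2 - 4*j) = j - 4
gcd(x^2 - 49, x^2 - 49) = x^2 - 49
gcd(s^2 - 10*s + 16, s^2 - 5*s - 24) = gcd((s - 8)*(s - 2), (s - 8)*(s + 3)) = s - 8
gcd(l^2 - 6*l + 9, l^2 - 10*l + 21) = l - 3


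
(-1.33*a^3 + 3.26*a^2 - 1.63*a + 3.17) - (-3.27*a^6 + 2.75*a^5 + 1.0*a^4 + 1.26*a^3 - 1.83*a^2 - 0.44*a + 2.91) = 3.27*a^6 - 2.75*a^5 - 1.0*a^4 - 2.59*a^3 + 5.09*a^2 - 1.19*a + 0.26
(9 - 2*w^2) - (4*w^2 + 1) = 8 - 6*w^2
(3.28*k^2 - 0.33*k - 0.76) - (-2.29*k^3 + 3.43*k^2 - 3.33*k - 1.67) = 2.29*k^3 - 0.15*k^2 + 3.0*k + 0.91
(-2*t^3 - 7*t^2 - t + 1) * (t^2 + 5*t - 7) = -2*t^5 - 17*t^4 - 22*t^3 + 45*t^2 + 12*t - 7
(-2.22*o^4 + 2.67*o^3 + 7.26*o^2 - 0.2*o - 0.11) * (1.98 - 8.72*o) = 19.3584*o^5 - 27.678*o^4 - 58.0206*o^3 + 16.1188*o^2 + 0.5632*o - 0.2178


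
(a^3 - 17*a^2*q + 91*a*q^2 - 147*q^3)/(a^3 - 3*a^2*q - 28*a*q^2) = (a^2 - 10*a*q + 21*q^2)/(a*(a + 4*q))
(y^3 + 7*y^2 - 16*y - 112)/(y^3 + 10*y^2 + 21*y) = (y^2 - 16)/(y*(y + 3))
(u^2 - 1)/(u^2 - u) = (u + 1)/u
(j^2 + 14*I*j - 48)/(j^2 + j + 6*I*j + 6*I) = (j + 8*I)/(j + 1)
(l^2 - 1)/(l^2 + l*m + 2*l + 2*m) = (l^2 - 1)/(l^2 + l*m + 2*l + 2*m)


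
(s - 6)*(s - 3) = s^2 - 9*s + 18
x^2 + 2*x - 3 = (x - 1)*(x + 3)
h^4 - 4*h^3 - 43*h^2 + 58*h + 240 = (h - 8)*(h - 3)*(h + 2)*(h + 5)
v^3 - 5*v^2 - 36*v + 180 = (v - 6)*(v - 5)*(v + 6)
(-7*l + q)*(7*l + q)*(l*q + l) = -49*l^3*q - 49*l^3 + l*q^3 + l*q^2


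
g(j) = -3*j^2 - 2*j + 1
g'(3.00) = -20.00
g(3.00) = -32.00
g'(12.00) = -74.00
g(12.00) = -455.00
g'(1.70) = -12.20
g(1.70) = -11.07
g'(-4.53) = 25.18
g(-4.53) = -51.50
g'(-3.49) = 18.94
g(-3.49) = -28.56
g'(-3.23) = 17.38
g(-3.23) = -23.84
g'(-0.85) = 3.10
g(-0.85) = 0.53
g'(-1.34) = 6.04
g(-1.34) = -1.71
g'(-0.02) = -1.88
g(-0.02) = 1.04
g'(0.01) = -2.06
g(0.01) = 0.98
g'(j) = -6*j - 2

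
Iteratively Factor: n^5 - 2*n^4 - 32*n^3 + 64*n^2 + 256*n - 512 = (n + 4)*(n^4 - 6*n^3 - 8*n^2 + 96*n - 128) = (n - 4)*(n + 4)*(n^3 - 2*n^2 - 16*n + 32) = (n - 4)*(n + 4)^2*(n^2 - 6*n + 8) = (n - 4)^2*(n + 4)^2*(n - 2)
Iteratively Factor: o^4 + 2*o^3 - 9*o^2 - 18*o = (o + 2)*(o^3 - 9*o) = o*(o + 2)*(o^2 - 9) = o*(o - 3)*(o + 2)*(o + 3)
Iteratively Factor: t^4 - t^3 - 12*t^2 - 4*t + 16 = (t + 2)*(t^3 - 3*t^2 - 6*t + 8) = (t - 4)*(t + 2)*(t^2 + t - 2) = (t - 4)*(t + 2)^2*(t - 1)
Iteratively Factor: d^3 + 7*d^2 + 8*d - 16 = (d - 1)*(d^2 + 8*d + 16) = (d - 1)*(d + 4)*(d + 4)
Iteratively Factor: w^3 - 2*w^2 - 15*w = (w)*(w^2 - 2*w - 15) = w*(w + 3)*(w - 5)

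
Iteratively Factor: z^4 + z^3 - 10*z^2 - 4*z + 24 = (z + 2)*(z^3 - z^2 - 8*z + 12) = (z - 2)*(z + 2)*(z^2 + z - 6) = (z - 2)*(z + 2)*(z + 3)*(z - 2)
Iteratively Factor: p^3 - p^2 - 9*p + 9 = (p + 3)*(p^2 - 4*p + 3) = (p - 3)*(p + 3)*(p - 1)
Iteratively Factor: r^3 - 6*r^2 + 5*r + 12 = (r + 1)*(r^2 - 7*r + 12) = (r - 4)*(r + 1)*(r - 3)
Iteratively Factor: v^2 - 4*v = (v - 4)*(v)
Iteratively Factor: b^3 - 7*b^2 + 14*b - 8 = (b - 2)*(b^2 - 5*b + 4) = (b - 2)*(b - 1)*(b - 4)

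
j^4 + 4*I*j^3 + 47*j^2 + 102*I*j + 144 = (j - 6*I)*(j - I)*(j + 3*I)*(j + 8*I)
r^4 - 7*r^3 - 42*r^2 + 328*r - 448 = (r - 8)*(r - 4)*(r - 2)*(r + 7)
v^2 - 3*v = v*(v - 3)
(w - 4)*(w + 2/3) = w^2 - 10*w/3 - 8/3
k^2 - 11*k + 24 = (k - 8)*(k - 3)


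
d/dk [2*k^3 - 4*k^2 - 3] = 2*k*(3*k - 4)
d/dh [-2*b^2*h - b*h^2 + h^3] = -2*b^2 - 2*b*h + 3*h^2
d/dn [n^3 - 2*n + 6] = 3*n^2 - 2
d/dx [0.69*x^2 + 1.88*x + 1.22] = 1.38*x + 1.88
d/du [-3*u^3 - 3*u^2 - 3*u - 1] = -9*u^2 - 6*u - 3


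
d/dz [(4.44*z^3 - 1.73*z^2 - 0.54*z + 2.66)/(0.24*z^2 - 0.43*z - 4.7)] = (1.0656*z^4 - 3.8184*z^3 - 61.7305*z^2 + 14.9852*z + 3.6818)/(0.0576*z^4 - 0.2064*z^3 - 2.0711*z^2 + 4.042*z + 22.09)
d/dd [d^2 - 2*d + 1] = 2*d - 2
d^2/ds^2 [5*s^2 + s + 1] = 10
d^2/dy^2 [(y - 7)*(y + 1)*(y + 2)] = 6*y - 8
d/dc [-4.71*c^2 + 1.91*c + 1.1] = 1.91 - 9.42*c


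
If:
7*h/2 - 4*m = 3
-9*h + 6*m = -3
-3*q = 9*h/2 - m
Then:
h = -2/5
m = -11/10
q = 7/30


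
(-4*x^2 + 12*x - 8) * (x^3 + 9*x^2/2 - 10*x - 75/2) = -4*x^5 - 6*x^4 + 86*x^3 - 6*x^2 - 370*x + 300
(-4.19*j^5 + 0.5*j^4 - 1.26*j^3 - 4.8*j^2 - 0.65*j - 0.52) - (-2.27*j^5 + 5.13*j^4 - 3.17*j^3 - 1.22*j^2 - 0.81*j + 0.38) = -1.92*j^5 - 4.63*j^4 + 1.91*j^3 - 3.58*j^2 + 0.16*j - 0.9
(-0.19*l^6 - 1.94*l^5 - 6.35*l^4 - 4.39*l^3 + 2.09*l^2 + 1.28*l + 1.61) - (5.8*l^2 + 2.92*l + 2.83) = -0.19*l^6 - 1.94*l^5 - 6.35*l^4 - 4.39*l^3 - 3.71*l^2 - 1.64*l - 1.22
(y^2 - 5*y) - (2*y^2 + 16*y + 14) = -y^2 - 21*y - 14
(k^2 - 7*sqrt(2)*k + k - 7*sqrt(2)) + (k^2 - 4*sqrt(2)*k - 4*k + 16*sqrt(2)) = 2*k^2 - 11*sqrt(2)*k - 3*k + 9*sqrt(2)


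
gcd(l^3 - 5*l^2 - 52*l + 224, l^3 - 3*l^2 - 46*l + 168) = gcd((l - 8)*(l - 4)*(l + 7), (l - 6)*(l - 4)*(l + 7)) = l^2 + 3*l - 28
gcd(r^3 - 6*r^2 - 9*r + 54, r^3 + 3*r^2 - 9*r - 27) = r^2 - 9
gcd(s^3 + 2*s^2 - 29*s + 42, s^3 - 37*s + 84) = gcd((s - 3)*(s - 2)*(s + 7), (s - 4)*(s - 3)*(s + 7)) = s^2 + 4*s - 21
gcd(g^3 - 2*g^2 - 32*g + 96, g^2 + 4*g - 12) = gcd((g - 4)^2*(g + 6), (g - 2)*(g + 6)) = g + 6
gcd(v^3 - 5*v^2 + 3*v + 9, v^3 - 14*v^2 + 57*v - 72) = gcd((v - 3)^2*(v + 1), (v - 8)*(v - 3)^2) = v^2 - 6*v + 9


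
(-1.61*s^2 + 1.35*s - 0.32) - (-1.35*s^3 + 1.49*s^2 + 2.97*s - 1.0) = 1.35*s^3 - 3.1*s^2 - 1.62*s + 0.68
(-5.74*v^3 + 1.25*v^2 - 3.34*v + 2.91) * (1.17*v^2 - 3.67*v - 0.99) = -6.7158*v^5 + 22.5283*v^4 - 2.8127*v^3 + 14.425*v^2 - 7.3731*v - 2.8809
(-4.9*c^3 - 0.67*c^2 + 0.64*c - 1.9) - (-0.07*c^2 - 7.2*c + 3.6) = -4.9*c^3 - 0.6*c^2 + 7.84*c - 5.5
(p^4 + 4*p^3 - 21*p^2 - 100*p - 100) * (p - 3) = p^5 + p^4 - 33*p^3 - 37*p^2 + 200*p + 300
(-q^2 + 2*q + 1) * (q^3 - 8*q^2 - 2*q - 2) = -q^5 + 10*q^4 - 13*q^3 - 10*q^2 - 6*q - 2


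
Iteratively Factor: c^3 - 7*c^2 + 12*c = (c - 4)*(c^2 - 3*c) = c*(c - 4)*(c - 3)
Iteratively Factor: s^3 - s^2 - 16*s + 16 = (s + 4)*(s^2 - 5*s + 4) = (s - 1)*(s + 4)*(s - 4)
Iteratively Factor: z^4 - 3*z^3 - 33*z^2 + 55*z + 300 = (z - 5)*(z^3 + 2*z^2 - 23*z - 60) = (z - 5)*(z + 3)*(z^2 - z - 20) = (z - 5)*(z + 3)*(z + 4)*(z - 5)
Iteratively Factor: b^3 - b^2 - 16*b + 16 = (b - 4)*(b^2 + 3*b - 4) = (b - 4)*(b + 4)*(b - 1)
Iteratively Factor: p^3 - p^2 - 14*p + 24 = (p + 4)*(p^2 - 5*p + 6) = (p - 3)*(p + 4)*(p - 2)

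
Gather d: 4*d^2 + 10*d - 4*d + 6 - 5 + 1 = 4*d^2 + 6*d + 2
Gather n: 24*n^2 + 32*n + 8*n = 24*n^2 + 40*n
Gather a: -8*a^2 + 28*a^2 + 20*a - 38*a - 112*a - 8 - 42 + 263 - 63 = 20*a^2 - 130*a + 150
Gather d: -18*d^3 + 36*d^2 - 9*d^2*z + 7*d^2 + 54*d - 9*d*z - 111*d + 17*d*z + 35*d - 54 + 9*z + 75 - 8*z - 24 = -18*d^3 + d^2*(43 - 9*z) + d*(8*z - 22) + z - 3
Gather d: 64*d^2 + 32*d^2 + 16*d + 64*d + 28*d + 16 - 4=96*d^2 + 108*d + 12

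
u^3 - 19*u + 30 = (u - 3)*(u - 2)*(u + 5)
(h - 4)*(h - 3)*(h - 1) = h^3 - 8*h^2 + 19*h - 12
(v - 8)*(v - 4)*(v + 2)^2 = v^4 - 8*v^3 - 12*v^2 + 80*v + 128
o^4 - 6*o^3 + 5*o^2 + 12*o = o*(o - 4)*(o - 3)*(o + 1)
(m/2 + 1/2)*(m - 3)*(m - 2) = m^3/2 - 2*m^2 + m/2 + 3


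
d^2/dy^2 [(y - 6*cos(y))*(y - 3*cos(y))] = 9*y*cos(y) + 72*sin(y)^2 + 18*sin(y) - 34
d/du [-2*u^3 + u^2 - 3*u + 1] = -6*u^2 + 2*u - 3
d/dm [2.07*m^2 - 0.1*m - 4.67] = 4.14*m - 0.1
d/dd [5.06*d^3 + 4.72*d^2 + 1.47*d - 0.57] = 15.18*d^2 + 9.44*d + 1.47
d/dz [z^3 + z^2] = z*(3*z + 2)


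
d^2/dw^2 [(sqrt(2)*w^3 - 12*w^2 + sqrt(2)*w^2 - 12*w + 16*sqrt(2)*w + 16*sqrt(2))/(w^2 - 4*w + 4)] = 8*(-15*w + 8*sqrt(2)*w - 24 + 29*sqrt(2))/(w^4 - 8*w^3 + 24*w^2 - 32*w + 16)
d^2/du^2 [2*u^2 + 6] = 4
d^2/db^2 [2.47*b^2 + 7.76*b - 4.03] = 4.94000000000000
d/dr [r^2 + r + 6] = 2*r + 1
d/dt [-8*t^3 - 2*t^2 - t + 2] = -24*t^2 - 4*t - 1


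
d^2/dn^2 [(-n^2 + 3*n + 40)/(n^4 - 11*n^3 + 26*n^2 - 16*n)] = 2*(-3*n^5 - 21*n^4 + 113*n^3 - 165*n^2 + 90*n - 20)/(n^3*(n^6 - 9*n^5 + 33*n^4 - 63*n^3 + 66*n^2 - 36*n + 8))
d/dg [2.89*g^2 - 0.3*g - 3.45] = 5.78*g - 0.3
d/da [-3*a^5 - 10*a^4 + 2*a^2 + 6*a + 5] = -15*a^4 - 40*a^3 + 4*a + 6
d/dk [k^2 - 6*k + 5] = 2*k - 6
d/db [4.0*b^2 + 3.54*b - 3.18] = 8.0*b + 3.54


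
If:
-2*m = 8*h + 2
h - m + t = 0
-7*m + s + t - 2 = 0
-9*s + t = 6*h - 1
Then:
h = -9/49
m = -13/49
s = 11/49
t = -4/49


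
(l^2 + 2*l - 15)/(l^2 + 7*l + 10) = (l - 3)/(l + 2)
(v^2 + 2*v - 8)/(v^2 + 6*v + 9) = (v^2 + 2*v - 8)/(v^2 + 6*v + 9)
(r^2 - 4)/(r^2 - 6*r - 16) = (r - 2)/(r - 8)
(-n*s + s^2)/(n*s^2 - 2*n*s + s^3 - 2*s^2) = (-n + s)/(n*s - 2*n + s^2 - 2*s)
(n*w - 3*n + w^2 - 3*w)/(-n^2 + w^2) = (w - 3)/(-n + w)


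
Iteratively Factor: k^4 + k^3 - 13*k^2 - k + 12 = (k - 1)*(k^3 + 2*k^2 - 11*k - 12) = (k - 3)*(k - 1)*(k^2 + 5*k + 4) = (k - 3)*(k - 1)*(k + 1)*(k + 4)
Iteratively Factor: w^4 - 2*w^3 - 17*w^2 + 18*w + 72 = (w - 4)*(w^3 + 2*w^2 - 9*w - 18) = (w - 4)*(w - 3)*(w^2 + 5*w + 6) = (w - 4)*(w - 3)*(w + 2)*(w + 3)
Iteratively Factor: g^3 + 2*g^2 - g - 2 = (g + 2)*(g^2 - 1) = (g - 1)*(g + 2)*(g + 1)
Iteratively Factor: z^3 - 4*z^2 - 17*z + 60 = (z - 3)*(z^2 - z - 20) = (z - 5)*(z - 3)*(z + 4)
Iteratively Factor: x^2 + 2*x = (x + 2)*(x)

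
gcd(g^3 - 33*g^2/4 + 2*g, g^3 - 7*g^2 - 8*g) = g^2 - 8*g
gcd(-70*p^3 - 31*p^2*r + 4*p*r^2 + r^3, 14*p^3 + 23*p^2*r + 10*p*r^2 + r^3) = 14*p^2 + 9*p*r + r^2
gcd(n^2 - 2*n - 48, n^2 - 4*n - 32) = n - 8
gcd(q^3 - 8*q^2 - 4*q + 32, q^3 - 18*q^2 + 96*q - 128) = q^2 - 10*q + 16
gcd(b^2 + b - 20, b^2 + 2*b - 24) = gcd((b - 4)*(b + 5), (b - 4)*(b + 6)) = b - 4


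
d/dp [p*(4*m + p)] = 4*m + 2*p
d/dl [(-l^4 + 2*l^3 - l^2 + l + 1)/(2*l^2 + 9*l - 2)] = (-4*l^5 - 23*l^4 + 44*l^3 - 23*l^2 - 11)/(4*l^4 + 36*l^3 + 73*l^2 - 36*l + 4)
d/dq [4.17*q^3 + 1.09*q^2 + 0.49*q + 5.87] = 12.51*q^2 + 2.18*q + 0.49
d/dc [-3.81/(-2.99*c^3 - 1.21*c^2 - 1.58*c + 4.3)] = (-34.1757*c^2 - 9.2202*c - 6.0198)/(2.99*c^3 + 1.21*c^2 + 1.58*c - 4.3)^2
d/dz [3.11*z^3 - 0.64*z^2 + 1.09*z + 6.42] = 9.33*z^2 - 1.28*z + 1.09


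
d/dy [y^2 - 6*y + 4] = 2*y - 6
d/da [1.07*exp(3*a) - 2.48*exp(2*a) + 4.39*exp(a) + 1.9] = (3.21*exp(2*a) - 4.96*exp(a) + 4.39)*exp(a)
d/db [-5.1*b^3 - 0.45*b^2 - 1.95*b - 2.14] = -15.3*b^2 - 0.9*b - 1.95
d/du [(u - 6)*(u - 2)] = 2*u - 8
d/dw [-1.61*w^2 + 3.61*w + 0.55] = 3.61 - 3.22*w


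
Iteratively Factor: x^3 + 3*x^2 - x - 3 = (x - 1)*(x^2 + 4*x + 3) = (x - 1)*(x + 1)*(x + 3)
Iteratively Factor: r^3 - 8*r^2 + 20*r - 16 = (r - 2)*(r^2 - 6*r + 8) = (r - 4)*(r - 2)*(r - 2)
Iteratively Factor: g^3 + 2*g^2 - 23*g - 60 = (g - 5)*(g^2 + 7*g + 12) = (g - 5)*(g + 3)*(g + 4)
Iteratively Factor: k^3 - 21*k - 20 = (k - 5)*(k^2 + 5*k + 4) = (k - 5)*(k + 1)*(k + 4)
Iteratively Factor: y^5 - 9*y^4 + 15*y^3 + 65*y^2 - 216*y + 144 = (y - 3)*(y^4 - 6*y^3 - 3*y^2 + 56*y - 48) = (y - 4)*(y - 3)*(y^3 - 2*y^2 - 11*y + 12) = (y - 4)*(y - 3)*(y - 1)*(y^2 - y - 12) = (y - 4)*(y - 3)*(y - 1)*(y + 3)*(y - 4)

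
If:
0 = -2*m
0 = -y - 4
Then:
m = 0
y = -4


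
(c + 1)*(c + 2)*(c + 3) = c^3 + 6*c^2 + 11*c + 6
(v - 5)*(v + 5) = v^2 - 25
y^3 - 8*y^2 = y^2*(y - 8)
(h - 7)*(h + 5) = h^2 - 2*h - 35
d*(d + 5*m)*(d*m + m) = d^3*m + 5*d^2*m^2 + d^2*m + 5*d*m^2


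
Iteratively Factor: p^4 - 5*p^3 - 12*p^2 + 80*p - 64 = (p - 4)*(p^3 - p^2 - 16*p + 16) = (p - 4)*(p + 4)*(p^2 - 5*p + 4) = (p - 4)^2*(p + 4)*(p - 1)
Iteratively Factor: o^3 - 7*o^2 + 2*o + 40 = (o - 4)*(o^2 - 3*o - 10) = (o - 4)*(o + 2)*(o - 5)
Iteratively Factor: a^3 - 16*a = (a - 4)*(a^2 + 4*a) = (a - 4)*(a + 4)*(a)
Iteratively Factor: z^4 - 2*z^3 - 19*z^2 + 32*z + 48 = (z + 1)*(z^3 - 3*z^2 - 16*z + 48) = (z + 1)*(z + 4)*(z^2 - 7*z + 12) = (z - 4)*(z + 1)*(z + 4)*(z - 3)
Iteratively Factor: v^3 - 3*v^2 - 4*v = (v + 1)*(v^2 - 4*v) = (v - 4)*(v + 1)*(v)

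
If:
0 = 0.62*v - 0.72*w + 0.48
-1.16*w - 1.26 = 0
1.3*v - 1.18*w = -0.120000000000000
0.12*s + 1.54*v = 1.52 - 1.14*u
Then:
No Solution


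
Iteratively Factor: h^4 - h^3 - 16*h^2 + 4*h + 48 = (h - 4)*(h^3 + 3*h^2 - 4*h - 12) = (h - 4)*(h + 2)*(h^2 + h - 6) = (h - 4)*(h + 2)*(h + 3)*(h - 2)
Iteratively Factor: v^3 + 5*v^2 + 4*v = (v + 1)*(v^2 + 4*v) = (v + 1)*(v + 4)*(v)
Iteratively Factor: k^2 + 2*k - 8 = (k - 2)*(k + 4)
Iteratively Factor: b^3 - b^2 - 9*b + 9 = (b - 3)*(b^2 + 2*b - 3) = (b - 3)*(b + 3)*(b - 1)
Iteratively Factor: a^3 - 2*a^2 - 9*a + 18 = (a - 3)*(a^2 + a - 6) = (a - 3)*(a + 3)*(a - 2)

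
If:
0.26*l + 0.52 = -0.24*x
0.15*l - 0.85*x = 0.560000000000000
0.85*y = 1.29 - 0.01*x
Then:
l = -1.20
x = -0.87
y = 1.53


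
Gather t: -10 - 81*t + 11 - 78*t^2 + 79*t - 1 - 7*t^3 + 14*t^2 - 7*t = -7*t^3 - 64*t^2 - 9*t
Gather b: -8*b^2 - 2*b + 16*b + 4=-8*b^2 + 14*b + 4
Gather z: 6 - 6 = 0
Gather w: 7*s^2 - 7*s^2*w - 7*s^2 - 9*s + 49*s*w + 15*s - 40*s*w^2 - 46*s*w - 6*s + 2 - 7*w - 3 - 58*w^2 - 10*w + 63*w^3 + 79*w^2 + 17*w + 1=63*w^3 + w^2*(21 - 40*s) + w*(-7*s^2 + 3*s)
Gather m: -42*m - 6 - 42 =-42*m - 48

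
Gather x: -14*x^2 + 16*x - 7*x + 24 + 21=-14*x^2 + 9*x + 45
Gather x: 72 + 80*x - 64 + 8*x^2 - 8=8*x^2 + 80*x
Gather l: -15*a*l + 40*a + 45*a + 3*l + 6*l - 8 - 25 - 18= 85*a + l*(9 - 15*a) - 51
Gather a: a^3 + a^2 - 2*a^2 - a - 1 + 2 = a^3 - a^2 - a + 1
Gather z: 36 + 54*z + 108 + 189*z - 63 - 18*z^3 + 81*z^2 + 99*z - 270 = -18*z^3 + 81*z^2 + 342*z - 189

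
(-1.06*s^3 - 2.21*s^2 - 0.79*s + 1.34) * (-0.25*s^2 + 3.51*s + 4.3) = 0.265*s^5 - 3.1681*s^4 - 12.1176*s^3 - 12.6109*s^2 + 1.3064*s + 5.762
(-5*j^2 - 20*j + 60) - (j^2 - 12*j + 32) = -6*j^2 - 8*j + 28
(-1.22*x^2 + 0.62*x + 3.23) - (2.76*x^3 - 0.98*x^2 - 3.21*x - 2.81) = -2.76*x^3 - 0.24*x^2 + 3.83*x + 6.04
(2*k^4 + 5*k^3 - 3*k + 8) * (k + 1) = 2*k^5 + 7*k^4 + 5*k^3 - 3*k^2 + 5*k + 8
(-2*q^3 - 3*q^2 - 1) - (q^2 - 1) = -2*q^3 - 4*q^2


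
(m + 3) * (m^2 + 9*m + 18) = m^3 + 12*m^2 + 45*m + 54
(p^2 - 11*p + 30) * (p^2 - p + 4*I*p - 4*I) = p^4 - 12*p^3 + 4*I*p^3 + 41*p^2 - 48*I*p^2 - 30*p + 164*I*p - 120*I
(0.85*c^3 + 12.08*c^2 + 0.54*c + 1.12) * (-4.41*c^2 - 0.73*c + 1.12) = -3.7485*c^5 - 53.8933*c^4 - 10.2478*c^3 + 8.1962*c^2 - 0.2128*c + 1.2544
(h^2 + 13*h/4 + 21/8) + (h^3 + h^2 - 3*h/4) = h^3 + 2*h^2 + 5*h/2 + 21/8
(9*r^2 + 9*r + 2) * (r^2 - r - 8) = 9*r^4 - 79*r^2 - 74*r - 16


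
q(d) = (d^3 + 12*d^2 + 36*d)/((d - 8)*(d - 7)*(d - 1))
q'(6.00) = 141.12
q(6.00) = 86.40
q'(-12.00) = -0.02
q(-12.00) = 0.09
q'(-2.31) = 0.06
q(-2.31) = 0.10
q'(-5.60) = 0.00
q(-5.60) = 0.00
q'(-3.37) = 0.04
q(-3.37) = 0.05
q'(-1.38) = 0.06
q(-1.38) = 0.16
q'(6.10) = 181.32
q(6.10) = 102.41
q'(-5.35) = 0.01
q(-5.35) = 0.00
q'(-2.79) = 0.05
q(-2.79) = 0.07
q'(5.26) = 35.22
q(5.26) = 32.84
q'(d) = (3*d^2 + 24*d + 36)/((d - 8)*(d - 7)*(d - 1)) - (d^3 + 12*d^2 + 36*d)/((d - 8)*(d - 7)*(d - 1)^2) - (d^3 + 12*d^2 + 36*d)/((d - 8)*(d - 7)^2*(d - 1)) - (d^3 + 12*d^2 + 36*d)/((d - 8)^2*(d - 7)*(d - 1))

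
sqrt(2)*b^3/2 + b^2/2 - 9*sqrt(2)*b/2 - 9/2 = (b - 3)*(b + 3)*(sqrt(2)*b/2 + 1/2)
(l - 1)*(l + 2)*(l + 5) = l^3 + 6*l^2 + 3*l - 10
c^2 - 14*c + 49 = (c - 7)^2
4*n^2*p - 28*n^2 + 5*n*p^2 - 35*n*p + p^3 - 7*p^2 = (n + p)*(4*n + p)*(p - 7)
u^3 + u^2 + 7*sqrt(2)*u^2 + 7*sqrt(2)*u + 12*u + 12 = (u + 1)*(u + sqrt(2))*(u + 6*sqrt(2))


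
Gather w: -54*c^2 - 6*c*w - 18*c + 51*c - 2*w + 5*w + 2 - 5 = -54*c^2 + 33*c + w*(3 - 6*c) - 3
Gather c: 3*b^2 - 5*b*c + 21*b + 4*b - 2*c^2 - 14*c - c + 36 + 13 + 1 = 3*b^2 + 25*b - 2*c^2 + c*(-5*b - 15) + 50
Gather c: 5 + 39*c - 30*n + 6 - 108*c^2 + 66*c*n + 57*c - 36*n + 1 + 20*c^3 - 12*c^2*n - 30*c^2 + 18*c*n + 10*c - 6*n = 20*c^3 + c^2*(-12*n - 138) + c*(84*n + 106) - 72*n + 12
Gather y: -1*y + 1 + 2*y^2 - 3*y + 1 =2*y^2 - 4*y + 2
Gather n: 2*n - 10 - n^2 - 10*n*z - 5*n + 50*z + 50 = -n^2 + n*(-10*z - 3) + 50*z + 40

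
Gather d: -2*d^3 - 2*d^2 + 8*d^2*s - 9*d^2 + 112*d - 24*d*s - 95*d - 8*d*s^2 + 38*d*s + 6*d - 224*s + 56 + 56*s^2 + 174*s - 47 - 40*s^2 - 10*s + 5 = -2*d^3 + d^2*(8*s - 11) + d*(-8*s^2 + 14*s + 23) + 16*s^2 - 60*s + 14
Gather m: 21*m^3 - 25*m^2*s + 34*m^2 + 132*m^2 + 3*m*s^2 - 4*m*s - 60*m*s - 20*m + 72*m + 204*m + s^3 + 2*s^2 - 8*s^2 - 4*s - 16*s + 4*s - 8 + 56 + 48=21*m^3 + m^2*(166 - 25*s) + m*(3*s^2 - 64*s + 256) + s^3 - 6*s^2 - 16*s + 96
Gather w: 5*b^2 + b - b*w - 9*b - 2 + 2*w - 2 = 5*b^2 - 8*b + w*(2 - b) - 4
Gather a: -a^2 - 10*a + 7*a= -a^2 - 3*a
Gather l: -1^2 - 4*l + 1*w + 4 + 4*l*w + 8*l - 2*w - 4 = l*(4*w + 4) - w - 1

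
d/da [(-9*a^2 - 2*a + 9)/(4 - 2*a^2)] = (-a^2 - 9*a - 2)/(a^4 - 4*a^2 + 4)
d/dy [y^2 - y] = 2*y - 1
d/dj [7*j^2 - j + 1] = 14*j - 1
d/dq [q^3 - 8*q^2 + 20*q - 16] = 3*q^2 - 16*q + 20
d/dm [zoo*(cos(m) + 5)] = zoo*sin(m)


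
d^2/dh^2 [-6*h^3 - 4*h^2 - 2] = -36*h - 8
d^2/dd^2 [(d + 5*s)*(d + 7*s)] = 2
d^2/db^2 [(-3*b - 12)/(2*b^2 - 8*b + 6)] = 3*(3*b*(b^2 - 4*b + 3) - 4*(b - 2)^2*(b + 4))/(b^2 - 4*b + 3)^3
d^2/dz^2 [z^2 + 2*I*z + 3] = 2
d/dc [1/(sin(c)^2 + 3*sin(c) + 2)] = -(2*sin(c) + 3)*cos(c)/(sin(c)^2 + 3*sin(c) + 2)^2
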